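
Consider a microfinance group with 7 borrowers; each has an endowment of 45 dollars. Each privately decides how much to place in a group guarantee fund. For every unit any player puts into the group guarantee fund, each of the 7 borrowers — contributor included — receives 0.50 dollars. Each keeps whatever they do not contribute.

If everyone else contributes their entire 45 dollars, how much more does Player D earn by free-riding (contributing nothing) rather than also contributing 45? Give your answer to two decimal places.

22.50 dollars

Switching from a contribution of 45 to 0 lets Player D keep an extra 45 dollars, but lowers the group guarantee fund by 45, which costs Player D their own share of that drop: 0.50 × 45 = 22.50.
Net gain = 45 − 22.50 = 22.50. The private return per contributed unit (0.50) is below 1, so free-riding is indeed the best response regardless of what the others do.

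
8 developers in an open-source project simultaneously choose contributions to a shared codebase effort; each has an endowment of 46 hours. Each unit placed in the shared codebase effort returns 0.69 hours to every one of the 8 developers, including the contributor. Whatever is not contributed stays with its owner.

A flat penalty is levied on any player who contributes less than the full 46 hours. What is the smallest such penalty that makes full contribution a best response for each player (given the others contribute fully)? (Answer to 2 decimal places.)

14.26 hours

Given the others contribute fully, the best deviation is to contribute 0 (any partial contribution still incurs the fine and gives up units whose private return 0.69 is below 1).
Deviating from 46 to 0 saves 46 hours but forfeits the deviator's share of the drop in the shared codebase effort: 0.69 × 46 = 31.74.
So the deviation gain is 46 − 31.74 = 14.26, and the fine must be at least 14.26 hours to wipe it out.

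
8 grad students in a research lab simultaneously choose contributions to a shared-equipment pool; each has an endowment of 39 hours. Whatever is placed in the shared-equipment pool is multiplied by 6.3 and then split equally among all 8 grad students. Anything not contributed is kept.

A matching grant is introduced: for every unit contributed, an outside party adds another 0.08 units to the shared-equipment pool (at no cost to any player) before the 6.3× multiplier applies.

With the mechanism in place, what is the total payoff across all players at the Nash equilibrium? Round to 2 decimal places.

The effective private return is 6.3 × 1.08 / 8 = 0.8505, which is still under 1, so the mechanism doesn't change anyone's dominant strategy: zero contribution.
At the Nash equilibrium no one contributes; group total payoff = 8 × 39 = 312.

312.00 hours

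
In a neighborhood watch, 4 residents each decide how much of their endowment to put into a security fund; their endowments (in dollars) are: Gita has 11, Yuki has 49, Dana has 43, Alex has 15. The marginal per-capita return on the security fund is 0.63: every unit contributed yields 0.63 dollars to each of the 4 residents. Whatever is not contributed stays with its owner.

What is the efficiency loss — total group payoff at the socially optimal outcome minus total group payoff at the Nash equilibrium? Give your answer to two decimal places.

The private return per contributed unit is 0.63 < 1 for everyone, so the Nash equilibrium is zero contribution and the group total is Σ E_j = 11 + 49 + 43 + 15 = 118.
Each contributed unit returns 2.520 to the group, so the social optimum is full contribution by everyone: group total = 2.520 × 118 = 297.36.
Efficiency loss = (2.520 − 1) × 118 = 179.36.

179.36 dollars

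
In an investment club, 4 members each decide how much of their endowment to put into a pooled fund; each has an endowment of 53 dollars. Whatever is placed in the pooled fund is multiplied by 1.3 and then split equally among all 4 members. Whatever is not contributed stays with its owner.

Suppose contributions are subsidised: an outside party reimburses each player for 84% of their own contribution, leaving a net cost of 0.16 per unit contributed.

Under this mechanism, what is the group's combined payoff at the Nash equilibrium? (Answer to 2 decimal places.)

The effective private return per unit is now (1.3/4) / 0.16 = 2.0313 > 1, so every player's dominant strategy flips to full contribution.
So the Nash equilibrium is full contribution by all 4; the group earns 4 × (53 × 0.84 + 1.3 × 53) = 453.68.

453.68 dollars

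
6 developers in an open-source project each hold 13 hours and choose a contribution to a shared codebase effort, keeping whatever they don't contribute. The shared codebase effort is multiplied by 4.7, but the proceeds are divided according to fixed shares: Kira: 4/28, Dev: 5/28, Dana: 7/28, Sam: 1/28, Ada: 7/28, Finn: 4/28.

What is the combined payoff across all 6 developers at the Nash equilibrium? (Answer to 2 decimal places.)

Each unit j contributes comes back to j as 4.7 × (j's share), so j prefers to contribute only if that share exceeds 1/4.7 = 0.2128; otherwise keeping the unit dominates.
The shares above 0.2128 belong to Dana and Ada, contributing 13 each; the remaining 4 contribute 0. Total contributed: 26.
The shared codebase effort pays out 4.7 × 26 = 122.20 in total (split across the unequal shares, but the aggregate is all that matters for the group sum).
The 4 free-riders keep 13 each, adding 52. Group total = 52 + 122.20 = 174.20.

174.20 hours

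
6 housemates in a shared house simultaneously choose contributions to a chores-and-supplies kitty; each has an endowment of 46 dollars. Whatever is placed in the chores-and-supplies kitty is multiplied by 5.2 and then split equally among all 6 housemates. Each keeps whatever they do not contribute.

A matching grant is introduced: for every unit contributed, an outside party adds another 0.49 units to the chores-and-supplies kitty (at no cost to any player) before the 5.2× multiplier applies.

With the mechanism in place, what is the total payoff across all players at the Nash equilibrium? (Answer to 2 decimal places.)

With the mechanism, a contributed unit returns 5.2 × 1.49 / 6 = 1.2913 per unit of net cost to the contributor — now above 1 — so contributing fully is weakly dominant for every player.
So the Nash equilibrium is full contribution by all 6; the group earns 5.2 × 1.49 × 276 = 2138.45.

2138.45 dollars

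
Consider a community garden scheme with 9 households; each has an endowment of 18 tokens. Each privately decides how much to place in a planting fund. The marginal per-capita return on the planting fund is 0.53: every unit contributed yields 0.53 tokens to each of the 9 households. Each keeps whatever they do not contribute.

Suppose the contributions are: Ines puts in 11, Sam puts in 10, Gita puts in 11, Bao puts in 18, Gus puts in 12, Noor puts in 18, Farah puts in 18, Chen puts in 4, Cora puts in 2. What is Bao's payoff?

Total contributed: 11 + 10 + 11 + 18 + 12 + 18 + 18 + 4 + 2 = 104.
Each receives 0.53 × 104 = 55.12 from the planting fund.
Bao keeps 18 − 18 = 0, so Bao's payoff is 0 + 55.12 = 55.12.

55.12 tokens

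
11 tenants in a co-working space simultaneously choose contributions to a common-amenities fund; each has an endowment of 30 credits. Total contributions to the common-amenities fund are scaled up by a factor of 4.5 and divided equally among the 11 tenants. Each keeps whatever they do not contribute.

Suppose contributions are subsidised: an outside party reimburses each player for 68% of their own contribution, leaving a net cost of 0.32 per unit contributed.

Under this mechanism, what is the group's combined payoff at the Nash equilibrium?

1709.40 credits

With the mechanism, a contributed unit returns (4.5/11) / 0.32 = 1.2784 per unit of net cost to the contributor — now above 1 — so contributing fully is weakly dominant for every player.
So the Nash equilibrium is full contribution by all 11; the group earns 11 × (30 × 0.68 + 4.5 × 30) = 1709.40.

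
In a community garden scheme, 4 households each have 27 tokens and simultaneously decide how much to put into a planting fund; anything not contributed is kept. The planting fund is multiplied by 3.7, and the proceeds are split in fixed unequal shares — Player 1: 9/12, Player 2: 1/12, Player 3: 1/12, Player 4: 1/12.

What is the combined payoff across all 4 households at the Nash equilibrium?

Each unit j contributes comes back to j as 3.7 × (j's share), so j prefers to contribute only if that share exceeds 1/3.7 = 0.2703; otherwise keeping the unit dominates.
Only Player 1 (9/12) clears that bar, contributing 27; the remaining 3 contribute 0. Total contributed: 27.
The planting fund pays out 3.7 × 27 = 99.90 in total (split across the unequal shares, but the aggregate is all that matters for the group sum).
The 3 free-riders keep 27 each, adding 81. Group total = 81 + 99.90 = 180.90.

180.90 tokens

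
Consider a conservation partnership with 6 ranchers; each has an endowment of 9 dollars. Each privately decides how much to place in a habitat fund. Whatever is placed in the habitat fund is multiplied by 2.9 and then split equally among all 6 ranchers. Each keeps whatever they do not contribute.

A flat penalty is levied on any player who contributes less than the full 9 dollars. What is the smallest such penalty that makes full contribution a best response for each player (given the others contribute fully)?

Given the others contribute fully, the best deviation is to contribute 0 (any partial contribution still incurs the fine and gives up units whose private return 0.4833 is below 1).
Deviating from 9 to 0 saves 9 dollars but forfeits the deviator's share of the drop in the habitat fund: 2.9/6 × 9 = 4.35.
So the deviation gain is 9 − 4.35 = 4.65, and the fine must be at least 4.65 dollars to wipe it out.

4.65 dollars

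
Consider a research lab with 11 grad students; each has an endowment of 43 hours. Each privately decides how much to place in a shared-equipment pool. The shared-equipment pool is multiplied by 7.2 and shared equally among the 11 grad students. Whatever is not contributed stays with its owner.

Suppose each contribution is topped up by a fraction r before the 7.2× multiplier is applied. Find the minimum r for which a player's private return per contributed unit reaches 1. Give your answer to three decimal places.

0.528

With matching at rate r, one contributed unit becomes (1 + r) in the shared-equipment pool and returns 7.2 × (1 + r) / 11 to the contributor.
Setting this equal to 1: 1 + r = 11/7.2 = 1.5278.
So the minimum matching rate is r = 1.5278 − 1 = 0.528.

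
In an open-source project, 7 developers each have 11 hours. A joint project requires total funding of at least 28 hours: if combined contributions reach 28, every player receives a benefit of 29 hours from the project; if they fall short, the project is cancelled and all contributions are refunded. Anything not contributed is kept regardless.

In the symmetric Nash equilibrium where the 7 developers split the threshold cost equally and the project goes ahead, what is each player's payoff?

36 hours

Equal share of the threshold: 28/7 = 4.
At this profile no one gains by cutting their contribution: any cut drops the total below 28, the project is cancelled, contributions are refunded, and the deviator ends with 11, which is less than 11 − 4 + 29 = 36. Contributing more than 4 just wastes the excess. So contributing exactly 4 is a best response.
Each player's payoff: 11 − 4 + 29 = 36.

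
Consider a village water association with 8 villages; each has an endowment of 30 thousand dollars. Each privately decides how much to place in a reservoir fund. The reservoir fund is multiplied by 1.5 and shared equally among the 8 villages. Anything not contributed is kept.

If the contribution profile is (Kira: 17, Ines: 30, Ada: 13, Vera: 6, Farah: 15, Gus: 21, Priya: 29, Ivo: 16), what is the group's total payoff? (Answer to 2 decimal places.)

313.50 thousand dollars

Total contributed: 17 + 30 + 13 + 6 + 15 + 21 + 29 + 16 = 147; total kept: 8 × 30 − 147 = 93.
The reservoir fund pays out 1.5 × 147 = 220.50 in aggregate.
Group total = 93 + 220.50 = 313.50.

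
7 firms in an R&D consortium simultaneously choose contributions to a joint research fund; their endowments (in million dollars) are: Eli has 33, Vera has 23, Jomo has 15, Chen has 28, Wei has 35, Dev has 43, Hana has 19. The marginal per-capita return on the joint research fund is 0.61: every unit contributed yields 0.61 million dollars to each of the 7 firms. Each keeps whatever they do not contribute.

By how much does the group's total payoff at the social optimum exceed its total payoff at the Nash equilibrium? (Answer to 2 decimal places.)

640.92 million dollars

The private return per contributed unit is 0.61 < 1 for everyone, so the Nash equilibrium is zero contribution and the group total is Σ E_j = 33 + 23 + 15 + 28 + 35 + 43 + 19 = 196.
Each contributed unit returns 4.270 to the group, so the social optimum is full contribution by everyone: group total = 4.270 × 196 = 836.92.
Efficiency loss = (4.270 − 1) × 196 = 640.92.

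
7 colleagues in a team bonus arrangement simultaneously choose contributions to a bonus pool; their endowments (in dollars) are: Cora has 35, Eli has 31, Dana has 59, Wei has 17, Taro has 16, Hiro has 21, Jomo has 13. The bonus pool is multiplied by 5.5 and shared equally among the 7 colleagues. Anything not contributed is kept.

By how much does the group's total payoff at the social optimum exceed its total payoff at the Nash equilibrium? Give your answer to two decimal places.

The private return per contributed unit is 5.5/7 = 0.7857 < 1 for every player regardless of endowment, so the Nash equilibrium is zero contribution and the group total is Σ E_j = 35 + 31 + 59 + 17 + 16 + 21 + 13 = 192.
Each contributed unit returns 5.500 to the group, so the social optimum is full contribution by everyone: group total = 5.500 × 192 = 1056.00.
Efficiency loss = (5.500 − 1) × 192 = 864.00.

864.00 dollars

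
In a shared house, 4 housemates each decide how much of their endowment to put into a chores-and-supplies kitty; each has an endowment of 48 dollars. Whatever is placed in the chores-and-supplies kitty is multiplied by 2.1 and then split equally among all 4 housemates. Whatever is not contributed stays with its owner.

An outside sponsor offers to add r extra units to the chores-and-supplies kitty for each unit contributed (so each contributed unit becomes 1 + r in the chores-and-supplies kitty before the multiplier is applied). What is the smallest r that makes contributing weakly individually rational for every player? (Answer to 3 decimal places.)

0.905

With matching at rate r, one contributed unit becomes (1 + r) in the chores-and-supplies kitty and returns 2.1 × (1 + r) / 4 to the contributor.
Setting this equal to 1: 1 + r = 4/2.1 = 1.9048.
So the minimum matching rate is r = 1.9048 − 1 = 0.905.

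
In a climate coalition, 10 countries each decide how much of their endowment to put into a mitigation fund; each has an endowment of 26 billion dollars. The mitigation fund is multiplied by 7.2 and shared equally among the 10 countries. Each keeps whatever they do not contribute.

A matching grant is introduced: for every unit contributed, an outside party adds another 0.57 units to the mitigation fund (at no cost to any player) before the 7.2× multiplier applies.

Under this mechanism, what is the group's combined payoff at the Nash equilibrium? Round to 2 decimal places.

2939.04 billion dollars

With the mechanism, a contributed unit returns 7.2 × 1.57 / 10 = 1.1304 per unit of net cost to the contributor — now above 1 — so contributing fully is weakly dominant for every player.
So the Nash equilibrium is full contribution by all 10; the group earns 7.2 × 1.57 × 260 = 2939.04.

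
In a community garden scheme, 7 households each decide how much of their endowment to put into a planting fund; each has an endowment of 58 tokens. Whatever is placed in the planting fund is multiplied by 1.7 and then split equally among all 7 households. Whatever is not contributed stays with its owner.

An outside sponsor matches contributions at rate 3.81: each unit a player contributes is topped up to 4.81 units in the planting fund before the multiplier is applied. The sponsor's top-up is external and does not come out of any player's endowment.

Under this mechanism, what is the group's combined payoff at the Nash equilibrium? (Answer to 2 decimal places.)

3319.86 tokens

Under the mechanism each unit contributed yields 1.7 × 4.81 / 7 = 1.1681 back to its contributor per unit of net cost, which exceeds 1, making full contribution the dominant choice for everyone.
At the Nash equilibrium everyone contributes 58. Group total payoff = 1.7 × 4.81 × 406 = 3319.86.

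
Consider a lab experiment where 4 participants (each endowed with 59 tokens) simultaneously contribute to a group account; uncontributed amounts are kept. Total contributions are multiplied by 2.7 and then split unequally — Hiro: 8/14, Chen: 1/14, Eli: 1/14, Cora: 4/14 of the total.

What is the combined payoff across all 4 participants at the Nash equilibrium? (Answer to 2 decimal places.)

Each unit j contributes comes back to j as 2.7 × (j's share), so j prefers to contribute only if that share exceeds 1/2.7 = 0.3704; otherwise keeping the unit dominates.
Only Hiro (8/14) clears that bar, contributing 59; the remaining 3 contribute 0. Total contributed: 59.
The group account pays out 2.7 × 59 = 159.30 in total (split across the unequal shares, but the aggregate is all that matters for the group sum).
The 3 free-riders keep 59 each, adding 177. Group total = 177 + 159.30 = 336.30.

336.30 tokens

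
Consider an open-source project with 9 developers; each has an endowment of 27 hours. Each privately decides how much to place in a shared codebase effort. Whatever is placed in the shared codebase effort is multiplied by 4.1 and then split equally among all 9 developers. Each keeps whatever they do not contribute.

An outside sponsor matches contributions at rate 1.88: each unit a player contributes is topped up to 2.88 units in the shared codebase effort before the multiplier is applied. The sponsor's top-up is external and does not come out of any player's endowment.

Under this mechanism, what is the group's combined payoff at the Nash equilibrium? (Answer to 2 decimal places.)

The effective private return per unit is now 4.1 × 2.88 / 9 = 1.3120 > 1, so every player's dominant strategy flips to full contribution.
So the Nash equilibrium is full contribution by all 9; the group earns 4.1 × 2.88 × 243 = 2869.34.

2869.34 hours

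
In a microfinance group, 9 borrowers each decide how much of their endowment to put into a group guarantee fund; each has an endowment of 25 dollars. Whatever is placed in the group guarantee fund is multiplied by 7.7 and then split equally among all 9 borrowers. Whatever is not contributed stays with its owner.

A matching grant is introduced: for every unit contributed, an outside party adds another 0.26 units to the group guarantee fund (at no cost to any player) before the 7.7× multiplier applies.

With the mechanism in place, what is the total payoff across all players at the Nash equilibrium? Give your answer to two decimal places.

With the mechanism, a contributed unit returns 7.7 × 1.26 / 9 = 1.0780 per unit of net cost to the contributor — now above 1 — so contributing fully is weakly dominant for every player.
At the Nash equilibrium everyone contributes 25. Group total payoff = 7.7 × 1.26 × 225 = 2182.95.

2182.95 dollars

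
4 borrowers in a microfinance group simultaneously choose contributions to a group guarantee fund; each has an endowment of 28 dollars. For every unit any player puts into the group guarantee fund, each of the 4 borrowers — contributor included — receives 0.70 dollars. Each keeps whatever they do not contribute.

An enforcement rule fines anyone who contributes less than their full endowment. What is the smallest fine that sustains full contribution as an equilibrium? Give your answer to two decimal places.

8.40 dollars

Given the others contribute fully, the best deviation is to contribute 0 (any partial contribution still incurs the fine and gives up units whose private return 0.70 is below 1).
Deviating from 28 to 0 saves 28 dollars but forfeits the deviator's share of the drop in the group guarantee fund: 0.70 × 28 = 19.60.
So the deviation gain is 28 − 19.60 = 8.40, and the fine must be at least 8.40 dollars to wipe it out.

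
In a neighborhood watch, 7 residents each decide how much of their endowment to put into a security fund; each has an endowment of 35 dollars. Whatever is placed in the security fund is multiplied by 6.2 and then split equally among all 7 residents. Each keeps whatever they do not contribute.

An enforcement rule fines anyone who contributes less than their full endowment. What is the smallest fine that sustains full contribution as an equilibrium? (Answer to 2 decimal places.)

Given the others contribute fully, the best deviation is to contribute 0 (any partial contribution still incurs the fine and gives up units whose private return 0.8857 is below 1).
Deviating from 35 to 0 saves 35 dollars but forfeits the deviator's share of the drop in the security fund: 6.2/7 × 35 = 31.00.
So the deviation gain is 35 − 31.00 = 4.00, and the fine must be at least 4.00 dollars to wipe it out.

4.00 dollars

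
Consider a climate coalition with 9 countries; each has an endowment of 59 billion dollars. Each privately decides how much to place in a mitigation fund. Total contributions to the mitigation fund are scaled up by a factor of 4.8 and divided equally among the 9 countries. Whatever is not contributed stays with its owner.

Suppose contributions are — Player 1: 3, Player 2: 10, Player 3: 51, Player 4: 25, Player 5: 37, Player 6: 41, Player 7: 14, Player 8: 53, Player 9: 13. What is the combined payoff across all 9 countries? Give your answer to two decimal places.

1469.60 billion dollars

Total contributed: 3 + 10 + 51 + 25 + 37 + 41 + 14 + 53 + 13 = 247; total kept: 9 × 59 − 247 = 284.
The mitigation fund pays out 4.8 × 247 = 1185.60 in aggregate.
Group total = 284 + 1185.60 = 1469.60.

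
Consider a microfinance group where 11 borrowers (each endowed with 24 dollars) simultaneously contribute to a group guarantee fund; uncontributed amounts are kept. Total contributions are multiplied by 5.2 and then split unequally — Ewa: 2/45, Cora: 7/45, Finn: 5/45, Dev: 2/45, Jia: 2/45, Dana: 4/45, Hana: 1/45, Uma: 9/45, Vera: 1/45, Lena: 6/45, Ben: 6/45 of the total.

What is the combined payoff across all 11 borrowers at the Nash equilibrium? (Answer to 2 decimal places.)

364.80 dollars

For player j, contributing a unit is worthwhile iff 5.2 × (j's share) ≥ 1, i.e. iff j's share is at least 0.1923.
Only Uma (9/45) clears that bar, contributing 24; the remaining 10 contribute 0. Total contributed: 24.
The group guarantee fund pays out 5.2 × 24 = 124.80 in total (split across the unequal shares, but the aggregate is all that matters for the group sum).
The 10 free-riders keep 24 each, adding 240. Group total = 240 + 124.80 = 364.80.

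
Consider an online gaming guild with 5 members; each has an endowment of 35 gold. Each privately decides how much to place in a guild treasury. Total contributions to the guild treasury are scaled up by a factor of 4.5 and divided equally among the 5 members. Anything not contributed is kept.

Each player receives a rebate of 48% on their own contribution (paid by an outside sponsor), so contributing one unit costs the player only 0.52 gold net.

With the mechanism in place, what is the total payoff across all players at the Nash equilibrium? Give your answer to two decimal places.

871.50 gold

With the mechanism, a contributed unit returns (4.5/5) / 0.52 = 1.7308 per unit of net cost to the contributor — now above 1 — so contributing fully is weakly dominant for every player.
So the Nash equilibrium is full contribution by all 5; the group earns 5 × (35 × 0.48 + 4.5 × 35) = 871.50.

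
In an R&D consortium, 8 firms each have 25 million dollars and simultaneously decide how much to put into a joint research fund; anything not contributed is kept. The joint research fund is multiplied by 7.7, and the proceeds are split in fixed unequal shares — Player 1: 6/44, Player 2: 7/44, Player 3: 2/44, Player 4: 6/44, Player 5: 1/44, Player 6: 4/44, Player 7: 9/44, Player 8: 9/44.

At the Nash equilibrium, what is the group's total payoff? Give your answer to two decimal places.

Player j's private return per contributed unit is 7.7 × (j's share). Contributing is weakly dominant for j when that share is at least 1/7.7 = 0.1299, and contributing 0 is dominant otherwise.
The shares above 0.1299 belong to Player 1, Player 2, Player 4, Player 7 and Player 8, contributing 25 each; the remaining 3 contribute 0. Total contributed: 125.
The joint research fund pays out 7.7 × 125 = 962.50 in total (split across the unequal shares, but the aggregate is all that matters for the group sum).
The 3 free-riders keep 25 each, adding 75. Group total = 75 + 962.50 = 1037.50.

1037.50 million dollars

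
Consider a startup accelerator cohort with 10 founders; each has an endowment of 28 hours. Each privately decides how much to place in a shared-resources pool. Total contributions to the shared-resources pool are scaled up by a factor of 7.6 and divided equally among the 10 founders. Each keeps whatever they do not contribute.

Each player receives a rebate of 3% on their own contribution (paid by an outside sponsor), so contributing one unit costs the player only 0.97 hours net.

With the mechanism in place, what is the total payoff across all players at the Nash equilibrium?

Even with the mechanism, each unit contributed returns only (7.6/10) / 0.97 = 0.7835 per unit of net cost, so contributing nothing is still dominant.
Everyone keeps their endowment and the group total is 10 × 28 = 280.

280.00 hours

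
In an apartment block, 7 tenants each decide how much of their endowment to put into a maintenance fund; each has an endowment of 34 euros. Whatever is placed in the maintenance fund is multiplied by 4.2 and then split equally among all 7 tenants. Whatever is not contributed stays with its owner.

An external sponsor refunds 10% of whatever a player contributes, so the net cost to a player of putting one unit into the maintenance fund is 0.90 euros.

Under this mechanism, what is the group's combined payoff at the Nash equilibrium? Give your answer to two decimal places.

238.00 euros

The effective private return is (4.2/7) / 0.90 = 0.6667, which is still under 1, so the mechanism doesn't change anyone's dominant strategy: zero contribution.
Everyone keeps their endowment and the group total is 7 × 34 = 238.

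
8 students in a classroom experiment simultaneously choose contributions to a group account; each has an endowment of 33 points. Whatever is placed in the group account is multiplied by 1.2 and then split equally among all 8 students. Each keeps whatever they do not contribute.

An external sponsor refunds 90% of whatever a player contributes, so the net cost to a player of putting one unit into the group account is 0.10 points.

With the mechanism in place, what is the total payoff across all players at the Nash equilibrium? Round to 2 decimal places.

With the mechanism, a contributed unit returns (1.2/8) / 0.10 = 1.5000 per unit of net cost to the contributor — now above 1 — so contributing fully is weakly dominant for every player.
At the Nash equilibrium everyone contributes 33. Group total payoff = 8 × (33 × 0.90 + 1.2 × 33) = 554.40.

554.40 points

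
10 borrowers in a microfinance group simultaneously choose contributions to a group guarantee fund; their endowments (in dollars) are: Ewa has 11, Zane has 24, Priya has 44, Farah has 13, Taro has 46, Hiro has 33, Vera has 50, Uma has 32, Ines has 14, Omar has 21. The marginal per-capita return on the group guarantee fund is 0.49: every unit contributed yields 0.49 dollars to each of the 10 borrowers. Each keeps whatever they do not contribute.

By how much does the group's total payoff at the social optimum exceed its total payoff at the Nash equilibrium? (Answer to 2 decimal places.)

1123.20 dollars

The private return per contributed unit is 0.49 < 1 for everyone, so the Nash equilibrium is zero contribution and the group total is Σ E_j = 11 + 24 + 44 + 13 + 46 + 33 + 50 + 32 + 14 + 21 = 288.
Each contributed unit returns 4.900 to the group, so the social optimum is full contribution by everyone: group total = 4.900 × 288 = 1411.20.
Efficiency loss = (4.900 − 1) × 288 = 1123.20.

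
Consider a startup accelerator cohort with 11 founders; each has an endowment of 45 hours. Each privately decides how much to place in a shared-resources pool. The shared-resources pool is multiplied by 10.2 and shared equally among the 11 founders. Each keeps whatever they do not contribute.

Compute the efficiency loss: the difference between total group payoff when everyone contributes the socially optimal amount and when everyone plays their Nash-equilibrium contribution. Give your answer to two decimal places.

4554.00 hours

Each contributed unit returns 10.2/11 = 0.9273 to its contributor — below 1 — so contributing 0 is dominant for every player. At the Nash equilibrium everyone keeps their 45, and the group total is 11 × 45 = 495.
Each contributed unit returns 10.200 to the group as a whole (0.9273 to each of 11 players), which exceeds 1, so the social optimum is full contribution: group total = 10.200 × 495 = 5049.00.
Efficiency loss = 5049.00 − 495 = 4554.00.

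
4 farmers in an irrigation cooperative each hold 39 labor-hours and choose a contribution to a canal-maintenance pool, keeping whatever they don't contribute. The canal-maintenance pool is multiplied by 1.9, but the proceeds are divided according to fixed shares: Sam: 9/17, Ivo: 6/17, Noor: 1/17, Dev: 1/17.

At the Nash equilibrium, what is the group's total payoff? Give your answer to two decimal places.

Player j's private return per contributed unit is 1.9 × (j's share). Contributing is weakly dominant for j when that share is at least 1/1.9 = 0.5263, and contributing 0 is dominant otherwise.
Sam alone (share 9/17) is above the threshold, contributing 39; the remaining 3 contribute 0. Total contributed: 39.
The canal-maintenance pool pays out 1.9 × 39 = 74.10 in total (split across the unequal shares, but the aggregate is all that matters for the group sum).
The 3 free-riders keep 39 each, adding 117. Group total = 117 + 74.10 = 191.10.

191.10 labor-hours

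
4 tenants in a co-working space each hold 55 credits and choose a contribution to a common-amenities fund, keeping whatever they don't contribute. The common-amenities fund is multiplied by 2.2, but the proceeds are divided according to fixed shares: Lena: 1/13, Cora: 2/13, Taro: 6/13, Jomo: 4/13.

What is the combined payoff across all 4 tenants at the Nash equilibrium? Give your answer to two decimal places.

286.00 credits

Player j's private return per contributed unit is 2.2 × (j's share). Contributing is weakly dominant for j when that share is at least 1/2.2 = 0.4545, and contributing 0 is dominant otherwise.
Taro alone (share 6/13) is above the threshold, contributing 55; the remaining 3 contribute 0. Total contributed: 55.
The common-amenities fund pays out 2.2 × 55 = 121.00 in total (split across the unequal shares, but the aggregate is all that matters for the group sum).
The 3 free-riders keep 55 each, adding 165. Group total = 165 + 121.00 = 286.00.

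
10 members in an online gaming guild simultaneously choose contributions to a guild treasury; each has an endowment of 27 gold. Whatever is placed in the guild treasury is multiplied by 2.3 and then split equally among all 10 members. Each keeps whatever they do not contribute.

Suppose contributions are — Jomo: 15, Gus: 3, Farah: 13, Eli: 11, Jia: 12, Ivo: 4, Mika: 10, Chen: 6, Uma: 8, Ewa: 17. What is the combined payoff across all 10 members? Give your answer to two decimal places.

398.70 gold

Total contributed: 15 + 3 + 13 + 11 + 12 + 4 + 10 + 6 + 8 + 17 = 99; total kept: 10 × 27 − 99 = 171.
The guild treasury pays out 2.3 × 99 = 227.70 in aggregate.
Group total = 171 + 227.70 = 398.70.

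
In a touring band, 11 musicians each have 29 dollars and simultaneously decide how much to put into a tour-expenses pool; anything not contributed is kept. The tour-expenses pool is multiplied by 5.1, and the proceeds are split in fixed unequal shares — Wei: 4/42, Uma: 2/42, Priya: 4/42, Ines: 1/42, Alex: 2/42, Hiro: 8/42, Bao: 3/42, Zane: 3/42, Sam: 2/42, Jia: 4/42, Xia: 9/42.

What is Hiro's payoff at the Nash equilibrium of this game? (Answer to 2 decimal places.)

57.17 dollars

Each unit j contributes comes back to j as 5.1 × (j's share), so j prefers to contribute only if that share exceeds 1/5.1 = 0.1961; otherwise keeping the unit dominates.
Only Xia (9/42) clears that bar, contributing 29; the remaining 10 contribute 0. Total contributed: 29.
Hiro keeps 29 and receives 5.1 × 29 × 8/42 = 28.17 from the tour-expenses pool, for a payoff of 57.17.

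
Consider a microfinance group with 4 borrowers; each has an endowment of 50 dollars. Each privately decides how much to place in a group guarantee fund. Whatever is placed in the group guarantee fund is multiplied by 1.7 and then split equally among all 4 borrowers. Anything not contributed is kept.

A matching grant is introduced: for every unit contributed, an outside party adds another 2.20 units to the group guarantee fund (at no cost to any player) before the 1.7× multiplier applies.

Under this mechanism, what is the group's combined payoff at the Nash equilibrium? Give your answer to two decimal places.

With the mechanism, a contributed unit returns 1.7 × 3.20 / 4 = 1.3600 per unit of net cost to the contributor — now above 1 — so contributing fully is weakly dominant for every player.
At the Nash equilibrium everyone contributes 50. Group total payoff = 1.7 × 3.20 × 200 = 1088.00.

1088.00 dollars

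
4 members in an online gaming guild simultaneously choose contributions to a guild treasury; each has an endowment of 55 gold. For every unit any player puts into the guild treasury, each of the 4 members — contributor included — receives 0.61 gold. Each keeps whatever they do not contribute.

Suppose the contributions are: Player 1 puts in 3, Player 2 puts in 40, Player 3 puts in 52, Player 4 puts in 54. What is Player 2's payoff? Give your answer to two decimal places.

105.89 gold

Total contributed: 3 + 40 + 52 + 54 = 149.
Each receives 0.61 × 149 = 90.89 from the guild treasury.
Player 2 keeps 55 − 40 = 15, so Player 2's payoff is 15 + 90.89 = 105.89.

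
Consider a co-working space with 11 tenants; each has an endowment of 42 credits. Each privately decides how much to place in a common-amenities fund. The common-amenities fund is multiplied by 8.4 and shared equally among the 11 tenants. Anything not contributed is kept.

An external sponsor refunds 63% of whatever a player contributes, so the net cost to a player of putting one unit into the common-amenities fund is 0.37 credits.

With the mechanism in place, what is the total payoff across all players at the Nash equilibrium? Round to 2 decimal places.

The effective private return per unit is now (8.4/11) / 0.37 = 2.0639 > 1, so every player's dominant strategy flips to full contribution.
So the Nash equilibrium is full contribution by all 11; the group earns 11 × (42 × 0.63 + 8.4 × 42) = 4171.86.

4171.86 credits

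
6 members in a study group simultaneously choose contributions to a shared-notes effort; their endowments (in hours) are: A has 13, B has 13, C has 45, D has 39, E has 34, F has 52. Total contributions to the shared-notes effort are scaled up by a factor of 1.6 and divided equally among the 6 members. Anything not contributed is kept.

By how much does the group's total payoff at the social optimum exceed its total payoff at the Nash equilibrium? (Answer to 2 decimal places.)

The private return per contributed unit is 1.6/6 = 0.2667 < 1 for every player regardless of endowment, so the Nash equilibrium is zero contribution and the group total is Σ E_j = 13 + 13 + 45 + 39 + 34 + 52 = 196.
Each contributed unit returns 1.600 to the group, so the social optimum is full contribution by everyone: group total = 1.600 × 196 = 313.60.
Efficiency loss = (1.600 − 1) × 196 = 117.60.

117.60 hours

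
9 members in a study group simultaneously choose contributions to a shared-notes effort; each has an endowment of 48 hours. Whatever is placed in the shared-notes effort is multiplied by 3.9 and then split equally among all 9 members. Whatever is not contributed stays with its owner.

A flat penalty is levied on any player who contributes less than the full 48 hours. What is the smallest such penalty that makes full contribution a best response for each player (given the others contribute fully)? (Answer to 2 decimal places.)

27.20 hours

Given the others contribute fully, the best deviation is to contribute 0 (any partial contribution still incurs the fine and gives up units whose private return 0.4333 is below 1).
Deviating from 48 to 0 saves 48 hours but forfeits the deviator's share of the drop in the shared-notes effort: 3.9/9 × 48 = 20.80.
So the deviation gain is 48 − 20.80 = 27.20, and the fine must be at least 27.20 hours to wipe it out.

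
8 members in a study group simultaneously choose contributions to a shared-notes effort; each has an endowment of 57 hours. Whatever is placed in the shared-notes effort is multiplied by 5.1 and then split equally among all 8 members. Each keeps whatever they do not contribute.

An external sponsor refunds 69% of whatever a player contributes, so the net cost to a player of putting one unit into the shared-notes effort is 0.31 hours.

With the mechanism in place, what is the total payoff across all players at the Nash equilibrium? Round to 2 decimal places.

Under the mechanism each unit contributed yields (5.1/8) / 0.31 = 2.0565 back to its contributor per unit of net cost, which exceeds 1, making full contribution the dominant choice for everyone.
So the Nash equilibrium is full contribution by all 8; the group earns 8 × (57 × 0.69 + 5.1 × 57) = 2640.24.

2640.24 hours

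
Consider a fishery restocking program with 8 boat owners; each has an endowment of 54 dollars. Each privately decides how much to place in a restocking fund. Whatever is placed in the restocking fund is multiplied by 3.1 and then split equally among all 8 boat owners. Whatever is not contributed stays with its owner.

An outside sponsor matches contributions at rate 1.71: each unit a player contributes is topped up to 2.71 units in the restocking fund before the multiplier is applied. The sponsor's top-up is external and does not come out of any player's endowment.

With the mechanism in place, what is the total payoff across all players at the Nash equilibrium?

3629.23 dollars

Under the mechanism each unit contributed yields 3.1 × 2.71 / 8 = 1.0501 back to its contributor per unit of net cost, which exceeds 1, making full contribution the dominant choice for everyone.
So the Nash equilibrium is full contribution by all 8; the group earns 3.1 × 2.71 × 432 = 3629.23.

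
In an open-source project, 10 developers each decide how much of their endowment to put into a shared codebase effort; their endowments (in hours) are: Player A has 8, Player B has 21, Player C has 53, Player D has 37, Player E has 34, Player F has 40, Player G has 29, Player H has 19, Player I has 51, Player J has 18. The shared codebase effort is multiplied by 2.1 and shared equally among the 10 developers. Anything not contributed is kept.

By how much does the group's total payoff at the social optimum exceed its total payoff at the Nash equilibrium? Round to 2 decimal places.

The private return per contributed unit is 2.1/10 = 0.2100 < 1 for every player regardless of endowment, so the Nash equilibrium is zero contribution and the group total is Σ E_j = 8 + 21 + 53 + 37 + 34 + 40 + 29 + 19 + 51 + 18 = 310.
Each contributed unit returns 2.100 to the group, so the social optimum is full contribution by everyone: group total = 2.100 × 310 = 651.00.
Efficiency loss = (2.100 − 1) × 310 = 341.00.

341.00 hours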